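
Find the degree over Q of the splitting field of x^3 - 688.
[K : Q] = 6

The roots of x^3 - 688 are ∛688, ω∛688, ω^2∛688 where ω = e^(2πi/3) is a primitive cube root of unity, so K = Q(∛688, ω). Now [Q(∛688):Q] = 3 (since 688 is not a perfect cube, x^3 - 688 is irreducible) and [Q(ω):Q] = 2. Both 2 and 3 divide [K:Q], and [K:Q] ≤ 3·2 = 6, so [K:Q] = 6. (Equivalently: Q(∛688) ⊂ R but ω ∉ R, so [K : Q(∛688)] = 2.)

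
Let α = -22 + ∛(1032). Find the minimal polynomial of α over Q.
m_α(x) = x^3 + 66x^2 + 1452x + 9616

Set β = α + 22 = ∛(1032), so β^3 = 1032. Then (α + 22)^3 - 1032 = 0, i.e. α is a root of g(x) = (x + 22)^3 - 1032 = x^3 + 66x^2 + 1452x + 9616. Since g(x) = h(x + 22) where h(x) = x^3 - 1032, and h is irreducible over Q (because 1032 is not a perfect cube, so h has no rational root, and a monic cubic with no rational root is irreducible), g is also irreducible (irreducibility is preserved under the substitution x → x + 22). Hence m_α(x) = x^3 + 66x^2 + 1452x + 9616.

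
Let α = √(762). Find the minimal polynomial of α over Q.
m_α(x) = x^2 - 762

α satisfies α^2 - 762 = 0, so x^2 - 762 annihilates α. Since d = 762 is squarefree and ≠ 1, it is not a perfect square in Q, so x^2 - 762 has no rational root and is therefore irreducible over Q (a degree-2 polynomial over a field is irreducible iff it has no root). Hence m_α(x) = x^2 - 762.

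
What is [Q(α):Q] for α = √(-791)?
[Q(α):Q] = 2

[Q(α):Q] equals the degree of the minimal polynomial of α. Here α^2 = -791 and x^2 + 791 is irreducible (d = -791 is squarefree, ≠ 1, hence not a square), so deg(m_α) = 2. Thus [Q(α):Q] = 2.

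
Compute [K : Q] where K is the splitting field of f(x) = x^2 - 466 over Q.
[K : Q] = 2

f(x) = x^2 - 466 factors as (x - √466)(x + √466). The splitting field is K = Q(√466). Since 466 is squarefree and > 1, it is not a perfect square, so x^2 - 466 is irreducible over Q and [Q(√466) : Q] = 2. Hence [K : Q] = 2.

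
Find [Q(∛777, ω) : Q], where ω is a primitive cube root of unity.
[Q(∛777, ω) : Q] = 6

[Q(∛777):Q] = 3 (min poly x^3 - 777, irreducible since 777 is not a perfect cube). [Q(ω):Q] = 2 (min poly x^2 + x + 1). Since Q(∛777) ⊂ R and ω ∉ R, we have ω ∉ Q(∛777), so x^2 + x + 1 remains irreducible over Q(∛777) and [Q(∛777, ω) : Q(∛777)] = 2. By the tower law, [Q(∛777, ω) : Q] = 3 · 2 = 6. (In fact Q(∛777, ω) is the splitting field of x^3 - 777 over Q.)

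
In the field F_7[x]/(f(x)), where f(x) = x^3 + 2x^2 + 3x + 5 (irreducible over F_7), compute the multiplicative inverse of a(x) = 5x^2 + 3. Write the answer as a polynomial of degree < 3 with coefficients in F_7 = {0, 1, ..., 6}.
a(x)^(-1) ≡ x^2 + x + 6 (mod f(x))

Since f is irreducible over F_7, F_7[x]/(f) is a field and a(x) ≠ 0 has an inverse. Apply the extended Euclidean algorithm to f(x) and a(x) in F_7[x]: f(x) = (3x + 6)·a(x) + (x + 1);  a(x) = (5x + 2)·(x + 1) + (1). The last nonzero remainder is the constant 1 = gcd(f, a) in F_7. Back-substituting through the division chain expresses 1 = s(x)·a(x) + t(x)·f(x) with s(x) ≡ x^2 + x + 6 (mod f), so a(x)^(-1) ≡ s(x) = x^2 + x + 6 (mod f). Check: (5x^2 + 3)·(x^2 + x + 6) = 5x^4 + 5x^3 + 5x^2 + 3x + 4 ≡ 1 (mod x^3 + 2x^2 + 3x + 5).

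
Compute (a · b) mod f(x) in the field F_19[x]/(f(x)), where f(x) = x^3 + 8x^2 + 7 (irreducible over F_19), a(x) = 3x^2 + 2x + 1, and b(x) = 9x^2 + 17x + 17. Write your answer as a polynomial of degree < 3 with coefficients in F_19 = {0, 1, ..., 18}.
a · b ≡ 16x^2 + 14x + 1 (mod f(x))

Multiply in F_19[x]: a(x)·b(x) = (3x^2 + 2x + 1)·(9x^2 + 17x + 17) = 8x^4 + 12x^3 + 18x^2 + 13x + 17. This has degree ≥ 3, so divide by f(x) over F_19: 8x^4 + 12x^3 + 18x^2 + 13x + 17 = (8x + 5)·(x^3 + 8x^2 + 7) + (16x^2 + 14x + 1). Hence a·b ≡ 16x^2 + 14x + 1 (mod f). (F_19[x]/(f) is a field with 19^3 = 6859 elements since f is irreducible of degree 3.)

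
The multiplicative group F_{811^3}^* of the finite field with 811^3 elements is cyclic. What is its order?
|F_{811^3}^*| = 533411730

F_{811^3} has 811^3 = 533411731 elements; its multiplicative group consists of all nonzero elements, so |F_{811^3}^*| = 533411731 - 1 = 533411730. (It is cyclic since any finite subgroup of the multiplicative group of a field is cyclic.)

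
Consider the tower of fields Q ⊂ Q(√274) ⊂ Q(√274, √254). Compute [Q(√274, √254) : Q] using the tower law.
[Q(√274, √254) : Q] = 4

[Q(√274):Q] = 2 (min poly x^2 - 274, irreducible since 274 is squarefree > 1). For the top step, suppose √254 ∈ Q(√274), say √254 = c + d√274 with c, d ∈ Q. Squaring: 254 = c^2 + 274d^2 + 2cd√274. Since √274 ∉ Q this forces 2cd = 0. If d = 0 then √254 = c ∈ Q, contradicting 254 squarefree > 1. If c = 0 then 254 = 274d^2, so 274·254 = (274d)^2 is a perfect square in Q — but 274·254 = 69596 is not a perfect square (since 274 and 254 are distinct squarefree integers). Contradiction. Hence √254 ∉ Q(√274), so x^2 - 254 stays irreducible over Q(√274) and [Q(√274, √254) : Q(√274)] = 2. By the tower law, [Q(√274, √254) : Q] = 2 · 2 = 4.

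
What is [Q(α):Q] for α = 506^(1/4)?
[Q(α):Q] = 4

α is a root of x^4 - 506. By Eisenstein's criterion at the prime p = 2 (which divides the constant term 506 but p^2 = 4 does not, since 506 is squarefree), x^4 - 506 is irreducible over Q. Hence [Q(α):Q] = 4.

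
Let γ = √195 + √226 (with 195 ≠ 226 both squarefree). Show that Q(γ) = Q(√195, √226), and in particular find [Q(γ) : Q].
[Q(γ) : Q] = 4 (equivalently, Q(γ) = Q(√195, √226))

Obviously Q(γ) ⊆ Q(√195, √226), and [Q(√195, √226):Q] = 4 (since 195, 226 are distinct squarefree integers > 1 with 44070 not a perfect square). To show equality we compute the minimal polynomial of γ. From γ = √195 + √226: γ^2 = 195 + 2√(44070) + 226 = 421 + 2√(44070), so γ^2 - 421 = 2√(44070); squaring, (γ^2 - 421)^2 = 4·44070, i.e. γ^4 - 842γ^2 + 177241 - 176280 = 0, i.e. γ^4 - 842γ^2 + 961 = 0. So γ is a root of x^4 - 842x^2 + 961. This polynomial is irreducible over Q: it has no rational root (each ±√195 ± √226 is irrational), and any factorization into two quadratics over Q would force √(44070) ∈ Q (pairing opposite roots) or √195, √226 ∈ Q (other pairings), all impossible. Hence [Q(γ):Q] = 4 = [Q(√195, √226):Q], so Q(γ) = Q(√195, √226).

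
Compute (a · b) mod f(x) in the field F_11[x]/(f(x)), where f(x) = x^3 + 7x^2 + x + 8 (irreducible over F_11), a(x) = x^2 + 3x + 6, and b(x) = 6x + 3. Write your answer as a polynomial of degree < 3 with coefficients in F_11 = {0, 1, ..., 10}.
a · b ≡ x^2 + 6x + 3 (mod f(x))

Multiply in F_11[x]: a(x)·b(x) = (x^2 + 3x + 6)·(6x + 3) = 6x^3 + 10x^2 + x + 7. This has degree ≥ 3, so divide by f(x) over F_11: 6x^3 + 10x^2 + x + 7 = (6)·(x^3 + 7x^2 + x + 8) + (x^2 + 6x + 3). Hence a·b ≡ x^2 + 6x + 3 (mod f). (F_11[x]/(f) is a field with 11^3 = 1331 elements since f is irreducible of degree 3.)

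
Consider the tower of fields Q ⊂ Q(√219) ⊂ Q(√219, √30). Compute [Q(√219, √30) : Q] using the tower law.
[Q(√219, √30) : Q] = 4

[Q(√219):Q] = 2 (min poly x^2 - 219, irreducible since 219 is squarefree > 1). For the top step, suppose √30 ∈ Q(√219), say √30 = c + d√219 with c, d ∈ Q. Squaring: 30 = c^2 + 219d^2 + 2cd√219. Since √219 ∉ Q this forces 2cd = 0. If d = 0 then √30 = c ∈ Q, contradicting 30 squarefree > 1. If c = 0 then 30 = 219d^2, so 219·30 = (219d)^2 is a perfect square in Q — but 219·30 = 6570 is not a perfect square (since 219 and 30 are distinct squarefree integers). Contradiction. Hence √30 ∉ Q(√219), so x^2 - 30 stays irreducible over Q(√219) and [Q(√219, √30) : Q(√219)] = 2. By the tower law, [Q(√219, √30) : Q] = 2 · 2 = 4.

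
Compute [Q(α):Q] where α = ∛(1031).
[Q(α):Q] = 3

The minimal polynomial of α is x^3 - 1031, irreducible over Q since 1031 is not a perfect cube (so x^3 - 1031 has no rational root). Hence [Q(α):Q] = deg(m_α) = 3.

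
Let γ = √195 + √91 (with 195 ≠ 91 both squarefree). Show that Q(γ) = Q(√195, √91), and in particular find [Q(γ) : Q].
[Q(γ) : Q] = 4 (equivalently, Q(γ) = Q(√195, √91))

Obviously Q(γ) ⊆ Q(√195, √91), and [Q(√195, √91):Q] = 4 (since 195, 91 are distinct squarefree integers > 1 with 17745 not a perfect square). To show equality we compute the minimal polynomial of γ. From γ = √195 + √91: γ^2 = 195 + 2√(17745) + 91 = 286 + 2√(17745), so γ^2 - 286 = 2√(17745); squaring, (γ^2 - 286)^2 = 4·17745, i.e. γ^4 - 572γ^2 + 81796 - 70980 = 0, i.e. γ^4 - 572γ^2 + 10816 = 0. So γ is a root of x^4 - 572x^2 + 10816. This polynomial is irreducible over Q: it has no rational root (each ±√195 ± √91 is irrational), and any factorization into two quadratics over Q would force √(17745) ∈ Q (pairing opposite roots) or √195, √91 ∈ Q (other pairings), all impossible. Hence [Q(γ):Q] = 4 = [Q(√195, √91):Q], so Q(γ) = Q(√195, √91).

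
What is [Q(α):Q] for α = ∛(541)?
[Q(α):Q] = 3

The minimal polynomial of α is x^3 - 541, irreducible over Q since 541 is not a perfect cube (so x^3 - 541 has no rational root). Hence [Q(α):Q] = deg(m_α) = 3.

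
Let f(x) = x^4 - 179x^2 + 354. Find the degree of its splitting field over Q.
[K : Q] = 4

Solving the quadratic in x^2: x^2 = (179 ± √(179^2 - 4·354))/2 = (179 ± √30625)/2 = (179 ± 175)/2, giving x^2 = 177 or x^2 = 2. So f(x) = (x^2 - 177)(x^2 - 2) and the roots of f are ±√177, ±√2. Hence the splitting field is K = Q(√177, √2). Since 177 and 2 are distinct squarefree integers > 1, their product 354 is not a perfect square, so √2 ∉ Q(√177). By the tower law [K:Q] = [Q(√177,√2):Q(√177)] · [Q(√177):Q] = 2 · 2 = 4.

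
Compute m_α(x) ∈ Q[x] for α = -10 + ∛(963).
m_α(x) = x^3 + 30x^2 + 300x + 37

Set β = α + 10 = ∛(963), so β^3 = 963. Then (α + 10)^3 - 963 = 0, i.e. α is a root of g(x) = (x + 10)^3 - 963 = x^3 + 30x^2 + 300x + 37. Since g(x) = h(x + 10) where h(x) = x^3 - 963, and h is irreducible over Q (because 963 is not a perfect cube, so h has no rational root, and a monic cubic with no rational root is irreducible), g is also irreducible (irreducibility is preserved under the substitution x → x + 10). Hence m_α(x) = x^3 + 30x^2 + 300x + 37.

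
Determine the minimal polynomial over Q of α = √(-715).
m_α(x) = x^2 + 715

α satisfies α^2 + 715 = 0, so x^2 + 715 annihilates α. Since d = -715 is squarefree and ≠ 1, it is not a perfect square in Q, so x^2 + 715 has no rational root and is therefore irreducible over Q (a degree-2 polynomial over a field is irreducible iff it has no root). Hence m_α(x) = x^2 + 715.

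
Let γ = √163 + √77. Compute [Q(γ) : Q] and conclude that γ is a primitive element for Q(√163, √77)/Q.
[Q(γ) : Q] = 4 (equivalently, Q(γ) = Q(√163, √77))

Obviously Q(γ) ⊆ Q(√163, √77), and [Q(√163, √77):Q] = 4 (since 163, 77 are distinct squarefree integers > 1 with 12551 not a perfect square). To show equality we compute the minimal polynomial of γ. From γ = √163 + √77: γ^2 = 163 + 2√(12551) + 77 = 240 + 2√(12551), so γ^2 - 240 = 2√(12551); squaring, (γ^2 - 240)^2 = 4·12551, i.e. γ^4 - 480γ^2 + 57600 - 50204 = 0, i.e. γ^4 - 480γ^2 + 7396 = 0. So γ is a root of x^4 - 480x^2 + 7396. This polynomial is irreducible over Q: it has no rational root (each ±√163 ± √77 is irrational), and any factorization into two quadratics over Q would force √(12551) ∈ Q (pairing opposite roots) or √163, √77 ∈ Q (other pairings), all impossible. Hence [Q(γ):Q] = 4 = [Q(√163, √77):Q], so Q(γ) = Q(√163, √77).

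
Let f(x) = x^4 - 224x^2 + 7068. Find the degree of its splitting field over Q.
[K : Q] = 4

Solving the quadratic in x^2: x^2 = (224 ± √(224^2 - 4·7068))/2 = (224 ± √21904)/2 = (224 ± 148)/2, giving x^2 = 38 or x^2 = 186. So f(x) = (x^2 - 38)(x^2 - 186) and the roots of f are ±√38, ±√186. Hence the splitting field is K = Q(√38, √186). Since 38 and 186 are distinct squarefree integers > 1, their product 7068 is not a perfect square, so √186 ∉ Q(√38). By the tower law [K:Q] = [Q(√38,√186):Q(√38)] · [Q(√38):Q] = 2 · 2 = 4.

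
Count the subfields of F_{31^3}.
F_{31^3} has 2 subfields

The subfields of F_{p^n} are exactly the fields F_{p^d} for d | n (each is the fixed field of the unique index-d subgroup of Gal(F_{p^n}/F_p) ≅ Z/nZ). The divisors of n = 3 are {1, 3}, giving 2 subfields: F_{31^1}, F_{31^3}.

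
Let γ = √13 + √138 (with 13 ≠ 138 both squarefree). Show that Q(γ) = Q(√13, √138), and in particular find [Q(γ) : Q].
[Q(γ) : Q] = 4 (equivalently, Q(γ) = Q(√13, √138))

Obviously Q(γ) ⊆ Q(√13, √138), and [Q(√13, √138):Q] = 4 (since 13, 138 are distinct squarefree integers > 1 with 1794 not a perfect square). To show equality we compute the minimal polynomial of γ. From γ = √13 + √138: γ^2 = 13 + 2√(1794) + 138 = 151 + 2√(1794), so γ^2 - 151 = 2√(1794); squaring, (γ^2 - 151)^2 = 4·1794, i.e. γ^4 - 302γ^2 + 22801 - 7176 = 0, i.e. γ^4 - 302γ^2 + 15625 = 0. So γ is a root of x^4 - 302x^2 + 15625. This polynomial is irreducible over Q: it has no rational root (each ±√13 ± √138 is irrational), and any factorization into two quadratics over Q would force √(1794) ∈ Q (pairing opposite roots) or √13, √138 ∈ Q (other pairings), all impossible. Hence [Q(γ):Q] = 4 = [Q(√13, √138):Q], so Q(γ) = Q(√13, √138).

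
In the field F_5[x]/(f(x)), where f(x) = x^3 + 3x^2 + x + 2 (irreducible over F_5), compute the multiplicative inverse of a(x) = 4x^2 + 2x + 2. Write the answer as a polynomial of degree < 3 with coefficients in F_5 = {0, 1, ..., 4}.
a(x)^(-1) ≡ 4x^2 + x + 2 (mod f(x))

Since f is irreducible over F_5, F_5[x]/(f) is a field and a(x) ≠ 0 has an inverse. Apply the extended Euclidean algorithm to f(x) and a(x) in F_5[x]: f(x) = (4x)·a(x) + (3x + 2);  a(x) = (3x + 2)·(3x + 2) + (3). The last nonzero remainder is the constant 3 = gcd(f, a) in F_5. Back-substituting through the division chain expresses 3 = s(x)·a(x) + t(x)·f(x) with s(x) ≡ 2x^2 + 3x + 1 (mod f), so (2x^2 + 3x + 1)·a(x) ≡ 3 (mod f). Multiplying by 3^(-1) ≡ 2 in F_5 gives a(x)^(-1) ≡ 2·(2x^2 + 3x + 1) ≡ 4x^2 + x + 2 (mod f). Check: (4x^2 + 2x + 2)·(4x^2 + x + 2) = x^4 + 2x^3 + 3x^2 + x + 4 ≡ 1 (mod x^3 + 3x^2 + x + 2).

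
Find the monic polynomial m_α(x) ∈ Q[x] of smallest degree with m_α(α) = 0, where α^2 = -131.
m_α(x) = x^2 + 131

α satisfies α^2 + 131 = 0, so x^2 + 131 annihilates α. Since d = -131 is squarefree and ≠ 1, it is not a perfect square in Q, so x^2 + 131 has no rational root and is therefore irreducible over Q (a degree-2 polynomial over a field is irreducible iff it has no root). Hence m_α(x) = x^2 + 131.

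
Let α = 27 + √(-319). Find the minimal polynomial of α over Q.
m_α(x) = x^2 - 54x + 1048

From α - 27 = √(-319), squaring gives (α - 27)^2 = -319, i.e. α^2 - 54α + 729 = -319, so α^2 - 54α + 1048 = 0. The discriminant of x^2 - 54x + 1048 is (-54)^2 - 4·(1048) = 2916 - 4192 = -1276, and 4·(-319) is not a perfect square in Q since -319 is squarefree and ≠ 1. Hence x^2 - 54x + 1048 is irreducible over Q and is the minimal polynomial of α.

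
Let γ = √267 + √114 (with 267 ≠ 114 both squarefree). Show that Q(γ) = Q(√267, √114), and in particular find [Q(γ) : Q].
[Q(γ) : Q] = 4 (equivalently, Q(γ) = Q(√267, √114))

Obviously Q(γ) ⊆ Q(√267, √114), and [Q(√267, √114):Q] = 4 (since 267, 114 are distinct squarefree integers > 1 with 30438 not a perfect square). To show equality we compute the minimal polynomial of γ. From γ = √267 + √114: γ^2 = 267 + 2√(30438) + 114 = 381 + 2√(30438), so γ^2 - 381 = 2√(30438); squaring, (γ^2 - 381)^2 = 4·30438, i.e. γ^4 - 762γ^2 + 145161 - 121752 = 0, i.e. γ^4 - 762γ^2 + 23409 = 0. So γ is a root of x^4 - 762x^2 + 23409. This polynomial is irreducible over Q: it has no rational root (each ±√267 ± √114 is irrational), and any factorization into two quadratics over Q would force √(30438) ∈ Q (pairing opposite roots) or √267, √114 ∈ Q (other pairings), all impossible. Hence [Q(γ):Q] = 4 = [Q(√267, √114):Q], so Q(γ) = Q(√267, √114).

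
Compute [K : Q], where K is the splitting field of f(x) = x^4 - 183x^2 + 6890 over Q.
[K : Q] = 4

Solving the quadratic in x^2: x^2 = (183 ± √(183^2 - 4·6890))/2 = (183 ± √5929)/2 = (183 ± 77)/2, giving x^2 = 53 or x^2 = 130. So f(x) = (x^2 - 53)(x^2 - 130) and the roots of f are ±√53, ±√130. Hence the splitting field is K = Q(√53, √130). Since 53 and 130 are distinct squarefree integers > 1, their product 6890 is not a perfect square, so √130 ∉ Q(√53). By the tower law [K:Q] = [Q(√53,√130):Q(√53)] · [Q(√53):Q] = 2 · 2 = 4.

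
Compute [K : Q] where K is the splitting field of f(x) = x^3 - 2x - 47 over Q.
[K : Q] = 6

By the rational root test, any rational root of the monic integer polynomial f(x) = x^3 - 2x - 47 must be an integer dividing the constant term -47, i.e. one of ±{1, 47}. Evaluating: f(1) = -48, f(-1) = -46, f(47) = 103682, f(-47) = -103776; none is 0, so f has no rational root and is therefore irreducible over Q (a cubic with no linear factor over a field is irreducible). For an irreducible cubic, the Galois group is A_3 or S_3 according as the discriminant disc(f) = -4a^3 - 27b^2 = -4·(-2)^3 - 27·(-47)^2 = -59611 is or is not a square in Q. Here disc(f) = -59611 is not a perfect square in Q, so the Galois group of f over Q is not contained in A_3 and must be all of S_3. The splitting field has degree |S_3| = 6 over Q, so [K : Q] = 6.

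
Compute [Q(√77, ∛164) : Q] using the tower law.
[Q(√77, ∛164) : Q] = 6

Let L = Q(√77, ∛164). Since Q(√77) ⊂ L and [Q(√77):Q] = 2, the tower law gives 2 | [L:Q]. Likewise Q(∛164) ⊂ L with [Q(∛164):Q] = 3 (because 164 is not a perfect cube), so 3 | [L:Q]. As gcd(2,3) = 1, [L:Q] is divisible by 6. Conversely L is generated over Q by √77 and ∛164, so [L:Q] ≤ 2·3 = 6. Therefore [Q(√77, ∛164) : Q] = 6.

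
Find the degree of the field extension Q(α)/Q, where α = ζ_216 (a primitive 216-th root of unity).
[Q(α):Q] = 72

The minimal polynomial of ζ_216 over Q is the 216-th cyclotomic polynomial Φ_216(x), which is irreducible over Q and has degree φ(216) = 72. Hence [Q(α):Q] = φ(216) = 72.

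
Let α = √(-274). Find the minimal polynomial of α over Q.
m_α(x) = x^2 + 274

α satisfies α^2 + 274 = 0, so x^2 + 274 annihilates α. Since d = -274 is squarefree and ≠ 1, it is not a perfect square in Q, so x^2 + 274 has no rational root and is therefore irreducible over Q (a degree-2 polynomial over a field is irreducible iff it has no root). Hence m_α(x) = x^2 + 274.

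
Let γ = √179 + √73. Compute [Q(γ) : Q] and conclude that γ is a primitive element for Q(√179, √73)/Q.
[Q(γ) : Q] = 4 (equivalently, Q(γ) = Q(√179, √73))

Obviously Q(γ) ⊆ Q(√179, √73), and [Q(√179, √73):Q] = 4 (since 179, 73 are distinct squarefree integers > 1 with 13067 not a perfect square). To show equality we compute the minimal polynomial of γ. From γ = √179 + √73: γ^2 = 179 + 2√(13067) + 73 = 252 + 2√(13067), so γ^2 - 252 = 2√(13067); squaring, (γ^2 - 252)^2 = 4·13067, i.e. γ^4 - 504γ^2 + 63504 - 52268 = 0, i.e. γ^4 - 504γ^2 + 11236 = 0. So γ is a root of x^4 - 504x^2 + 11236. This polynomial is irreducible over Q: it has no rational root (each ±√179 ± √73 is irrational), and any factorization into two quadratics over Q would force √(13067) ∈ Q (pairing opposite roots) or √179, √73 ∈ Q (other pairings), all impossible. Hence [Q(γ):Q] = 4 = [Q(√179, √73):Q], so Q(γ) = Q(√179, √73).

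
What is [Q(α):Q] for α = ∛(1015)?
[Q(α):Q] = 3

The minimal polynomial of α is x^3 - 1015, irreducible over Q since 1015 is not a perfect cube (so x^3 - 1015 has no rational root). Hence [Q(α):Q] = deg(m_α) = 3.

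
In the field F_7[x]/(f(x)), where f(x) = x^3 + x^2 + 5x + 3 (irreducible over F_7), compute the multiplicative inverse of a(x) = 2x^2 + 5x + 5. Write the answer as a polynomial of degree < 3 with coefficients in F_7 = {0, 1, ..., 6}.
a(x)^(-1) ≡ 4x^2 + 5x + 5 (mod f(x))

Since f is irreducible over F_7, F_7[x]/(f) is a field and a(x) ≠ 0 has an inverse. Apply the extended Euclidean algorithm to f(x) and a(x) in F_7[x]: f(x) = (4x + 1)·a(x) + (x + 5);  a(x) = (2x + 2)·(x + 5) + (2). The last nonzero remainder is the constant 2 = gcd(f, a) in F_7. Back-substituting through the division chain expresses 2 = s(x)·a(x) + t(x)·f(x) with s(x) ≡ x^2 + 3x + 3 (mod f), so (x^2 + 3x + 3)·a(x) ≡ 2 (mod f). Multiplying by 2^(-1) ≡ 4 in F_7 gives a(x)^(-1) ≡ 4·(x^2 + 3x + 3) ≡ 4x^2 + 5x + 5 (mod f). Check: (2x^2 + 5x + 5)·(4x^2 + 5x + 5) = x^4 + 2x^3 + 6x^2 + x + 4 ≡ 1 (mod x^3 + x^2 + 5x + 3).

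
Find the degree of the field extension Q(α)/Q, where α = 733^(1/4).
[Q(α):Q] = 4

α is a root of x^4 - 733. By Eisenstein's criterion at the prime p = 733 (which divides the constant term 733 but p^2 = 537289 does not, since 733 is squarefree), x^4 - 733 is irreducible over Q. Hence [Q(α):Q] = 4.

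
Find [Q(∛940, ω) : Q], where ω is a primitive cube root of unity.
[Q(∛940, ω) : Q] = 6

[Q(∛940):Q] = 3 (min poly x^3 - 940, irreducible since 940 is not a perfect cube). [Q(ω):Q] = 2 (min poly x^2 + x + 1). Since Q(∛940) ⊂ R and ω ∉ R, we have ω ∉ Q(∛940), so x^2 + x + 1 remains irreducible over Q(∛940) and [Q(∛940, ω) : Q(∛940)] = 2. By the tower law, [Q(∛940, ω) : Q] = 3 · 2 = 6. (In fact Q(∛940, ω) is the splitting field of x^3 - 940 over Q.)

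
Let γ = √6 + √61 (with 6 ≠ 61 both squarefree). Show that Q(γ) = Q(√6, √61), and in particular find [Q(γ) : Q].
[Q(γ) : Q] = 4 (equivalently, Q(γ) = Q(√6, √61))

Obviously Q(γ) ⊆ Q(√6, √61), and [Q(√6, √61):Q] = 4 (since 6, 61 are distinct squarefree integers > 1 with 366 not a perfect square). To show equality we compute the minimal polynomial of γ. From γ = √6 + √61: γ^2 = 6 + 2√(366) + 61 = 67 + 2√(366), so γ^2 - 67 = 2√(366); squaring, (γ^2 - 67)^2 = 4·366, i.e. γ^4 - 134γ^2 + 4489 - 1464 = 0, i.e. γ^4 - 134γ^2 + 3025 = 0. So γ is a root of x^4 - 134x^2 + 3025. This polynomial is irreducible over Q: it has no rational root (each ±√6 ± √61 is irrational), and any factorization into two quadratics over Q would force √(366) ∈ Q (pairing opposite roots) or √6, √61 ∈ Q (other pairings), all impossible. Hence [Q(γ):Q] = 4 = [Q(√6, √61):Q], so Q(γ) = Q(√6, √61).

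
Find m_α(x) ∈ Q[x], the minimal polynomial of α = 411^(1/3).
m_α(x) = x^3 - 411

α satisfies α^3 = 411, so x^3 - 411 annihilates α. By the rational root test, a rational root p/q (in lowest terms) of x^3 - 411 would satisfy p^3 = 411 q^3, forcing q = 1 and p^3 = 411; but 411 is not a perfect cube, contradiction. A monic cubic over Q with no rational root is irreducible (any nontrivial factorization would include a linear factor). Hence x^3 - 411 is the minimal polynomial of α, and in particular [Q(α):Q] = 3.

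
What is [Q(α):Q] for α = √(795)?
[Q(α):Q] = 2

[Q(α):Q] equals the degree of the minimal polynomial of α. Here α^2 = 795 and x^2 - 795 is irreducible (d = 795 is squarefree, ≠ 1, hence not a square), so deg(m_α) = 2. Thus [Q(α):Q] = 2.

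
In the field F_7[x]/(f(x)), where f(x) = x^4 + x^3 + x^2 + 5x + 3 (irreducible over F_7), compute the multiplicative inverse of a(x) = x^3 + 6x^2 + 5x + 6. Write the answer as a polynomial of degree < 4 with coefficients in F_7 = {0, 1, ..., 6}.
a(x)^(-1) ≡ 5x^3 + 4x^2 + x (mod f(x))

Since f is irreducible over F_7, F_7[x]/(f) is a field and a(x) ≠ 0 has an inverse. Apply the extended Euclidean algorithm to f(x) and a(x) in F_7[x]: f(x) = (x + 2)·a(x) + (5x^2 + 3x + 5);  a(x) = (3x + 5)·(5x^2 + 3x + 5) + (3x + 2);  (5x^2 + 3x + 5) = (4x + 3)·(3x + 2) + (6). The last nonzero remainder is the constant 6 = gcd(f, a) in F_7. Back-substituting through the division chain expresses 6 = s(x)·a(x) + t(x)·f(x) with s(x) ≡ 2x^3 + 3x^2 + 6x (mod f), so (2x^3 + 3x^2 + 6x)·a(x) ≡ 6 (mod f). Multiplying by 6^(-1) ≡ 6 in F_7 gives a(x)^(-1) ≡ 6·(2x^3 + 3x^2 + 6x) ≡ 5x^3 + 4x^2 + x (mod f). Check: (x^3 + 6x^2 + 5x + 6)·(5x^3 + 4x^2 + x) = 5x^6 + 6x^5 + x^4 + x^2 + 6x ≡ 1 (mod x^4 + x^3 + x^2 + 5x + 3).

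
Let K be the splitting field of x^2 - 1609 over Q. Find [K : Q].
[K : Q] = 2

f(x) = x^2 - 1609 factors as (x - √1609)(x + √1609). The splitting field is K = Q(√1609). Since 1609 is squarefree and > 1, it is not a perfect square, so x^2 - 1609 is irreducible over Q and [Q(√1609) : Q] = 2. Hence [K : Q] = 2.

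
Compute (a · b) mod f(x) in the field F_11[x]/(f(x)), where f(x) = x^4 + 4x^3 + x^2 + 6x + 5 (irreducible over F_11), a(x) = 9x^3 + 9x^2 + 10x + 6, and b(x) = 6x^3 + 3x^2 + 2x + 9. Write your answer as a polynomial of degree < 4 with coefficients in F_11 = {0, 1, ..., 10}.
a · b ≡ 10x^3 + 2x^2 + 3x + 3 (mod f(x))

Multiply in F_11[x]: a(x)·b(x) = (9x^3 + 9x^2 + 10x + 6)·(6x^3 + 3x^2 + 2x + 9) = 10x^6 + 4x^5 + 6x^4 + 9x^2 + 3x + 10. This has degree ≥ 4, so divide by f(x) over F_11: 10x^6 + 4x^5 + 6x^4 + 9x^2 + 3x + 10 = (10x^2 + 8x + 8)·(x^4 + 4x^3 + x^2 + 6x + 5) + (10x^3 + 2x^2 + 3x + 3). Hence a·b ≡ 10x^3 + 2x^2 + 3x + 3 (mod f). (F_11[x]/(f) is a field with 11^4 = 14641 elements since f is irreducible of degree 4.)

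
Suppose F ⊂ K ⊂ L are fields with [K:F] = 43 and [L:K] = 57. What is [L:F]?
[L:F] = 2451

The tower law says that for any tower of field extensions F ⊂ K ⊂ L with finite degrees, [L:F] = [L:K] · [K:F]. Here this gives [L:F] = 57 · 43 = 2451.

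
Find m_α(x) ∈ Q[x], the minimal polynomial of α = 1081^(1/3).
m_α(x) = x^3 - 1081

α satisfies α^3 = 1081, so x^3 - 1081 annihilates α. By the rational root test, a rational root p/q (in lowest terms) of x^3 - 1081 would satisfy p^3 = 1081 q^3, forcing q = 1 and p^3 = 1081; but 1081 is not a perfect cube, contradiction. A monic cubic over Q with no rational root is irreducible (any nontrivial factorization would include a linear factor). Hence x^3 - 1081 is the minimal polynomial of α, and in particular [Q(α):Q] = 3.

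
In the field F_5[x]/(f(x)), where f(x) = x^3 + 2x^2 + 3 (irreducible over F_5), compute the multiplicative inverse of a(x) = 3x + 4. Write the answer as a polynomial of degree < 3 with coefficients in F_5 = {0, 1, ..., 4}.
a(x)^(-1) ≡ 2x^2 + 3x + 1 (mod f(x))

Since f is irreducible over F_5, F_5[x]/(f) is a field and a(x) ≠ 0 has an inverse. Apply the extended Euclidean algorithm to f(x) and a(x) in F_5[x]: f(x) = (2x^2 + 3x + 1)·a(x) + (4). The last nonzero remainder is the constant 4 = gcd(f, a) in F_5. Back-substituting through the division chain expresses 4 = s(x)·a(x) + t(x)·f(x) with s(x) ≡ 3x^2 + 2x + 4 (mod f), so (3x^2 + 2x + 4)·a(x) ≡ 4 (mod f). Multiplying by 4^(-1) ≡ 4 in F_5 gives a(x)^(-1) ≡ 4·(3x^2 + 2x + 4) ≡ 2x^2 + 3x + 1 (mod f). Check: (3x + 4)·(2x^2 + 3x + 1) = x^3 + 2x^2 + 4 ≡ 1 (mod x^3 + 2x^2 + 3).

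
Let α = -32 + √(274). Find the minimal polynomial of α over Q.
m_α(x) = x^2 + 64x + 750

From α + 32 = √(274), squaring gives (α + 32)^2 = 274, i.e. α^2 + 64α + 1024 = 274, so α^2 + 64α + 750 = 0. The discriminant of x^2 + 64x + 750 is (64)^2 - 4·(750) = 4096 - 3000 = 1096, and 4·(274) is not a perfect square in Q since 274 is squarefree and ≠ 1. Hence x^2 + 64x + 750 is irreducible over Q and is the minimal polynomial of α.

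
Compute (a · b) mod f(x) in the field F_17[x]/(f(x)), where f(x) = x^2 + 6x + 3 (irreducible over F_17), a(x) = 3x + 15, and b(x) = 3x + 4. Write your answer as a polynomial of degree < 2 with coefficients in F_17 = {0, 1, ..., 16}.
a · b ≡ 3x + 16 (mod f(x))

Multiply in F_17[x]: a(x)·b(x) = (3x + 15)·(3x + 4) = 9x^2 + 6x + 9. This has degree ≥ 2, so divide by f(x) over F_17: 9x^2 + 6x + 9 = (9)·(x^2 + 6x + 3) + (3x + 16). Hence a·b ≡ 3x + 16 (mod f). (F_17[x]/(f) is a field with 17^2 = 289 elements since f is irreducible of degree 2.)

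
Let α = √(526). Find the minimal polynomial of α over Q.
m_α(x) = x^2 - 526

α satisfies α^2 - 526 = 0, so x^2 - 526 annihilates α. Since d = 526 is squarefree and ≠ 1, it is not a perfect square in Q, so x^2 - 526 has no rational root and is therefore irreducible over Q (a degree-2 polynomial over a field is irreducible iff it has no root). Hence m_α(x) = x^2 - 526.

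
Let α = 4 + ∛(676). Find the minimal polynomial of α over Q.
m_α(x) = x^3 - 12x^2 + 48x - 740

Set β = α - 4 = ∛(676), so β^3 = 676. Then (α - 4)^3 - 676 = 0, i.e. α is a root of g(x) = (x - 4)^3 - 676 = x^3 - 12x^2 + 48x - 740. Since g(x) = h(x - 4) where h(x) = x^3 - 676, and h is irreducible over Q (because 676 is not a perfect cube, so h has no rational root, and a monic cubic with no rational root is irreducible), g is also irreducible (irreducibility is preserved under the substitution x → x - 4). Hence m_α(x) = x^3 - 12x^2 + 48x - 740.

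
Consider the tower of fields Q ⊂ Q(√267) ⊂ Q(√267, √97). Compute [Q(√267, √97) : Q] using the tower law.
[Q(√267, √97) : Q] = 4

[Q(√267):Q] = 2 (min poly x^2 - 267, irreducible since 267 is squarefree > 1). For the top step, suppose √97 ∈ Q(√267), say √97 = c + d√267 with c, d ∈ Q. Squaring: 97 = c^2 + 267d^2 + 2cd√267. Since √267 ∉ Q this forces 2cd = 0. If d = 0 then √97 = c ∈ Q, contradicting 97 squarefree > 1. If c = 0 then 97 = 267d^2, so 267·97 = (267d)^2 is a perfect square in Q — but 267·97 = 25899 is not a perfect square (since 267 and 97 are distinct squarefree integers). Contradiction. Hence √97 ∉ Q(√267), so x^2 - 97 stays irreducible over Q(√267) and [Q(√267, √97) : Q(√267)] = 2. By the tower law, [Q(√267, √97) : Q] = 2 · 2 = 4.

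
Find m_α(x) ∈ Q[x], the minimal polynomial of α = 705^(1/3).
m_α(x) = x^3 - 705

α satisfies α^3 = 705, so x^3 - 705 annihilates α. By the rational root test, a rational root p/q (in lowest terms) of x^3 - 705 would satisfy p^3 = 705 q^3, forcing q = 1 and p^3 = 705; but 705 is not a perfect cube, contradiction. A monic cubic over Q with no rational root is irreducible (any nontrivial factorization would include a linear factor). Hence x^3 - 705 is the minimal polynomial of α, and in particular [Q(α):Q] = 3.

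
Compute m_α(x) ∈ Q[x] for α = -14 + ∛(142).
m_α(x) = x^3 + 42x^2 + 588x + 2602

Set β = α + 14 = ∛(142), so β^3 = 142. Then (α + 14)^3 - 142 = 0, i.e. α is a root of g(x) = (x + 14)^3 - 142 = x^3 + 42x^2 + 588x + 2602. Since g(x) = h(x + 14) where h(x) = x^3 - 142, and h is irreducible over Q (because 142 is not a perfect cube, so h has no rational root, and a monic cubic with no rational root is irreducible), g is also irreducible (irreducibility is preserved under the substitution x → x + 14). Hence m_α(x) = x^3 + 42x^2 + 588x + 2602.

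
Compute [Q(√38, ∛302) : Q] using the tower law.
[Q(√38, ∛302) : Q] = 6

Let L = Q(√38, ∛302). Since Q(√38) ⊂ L and [Q(√38):Q] = 2, the tower law gives 2 | [L:Q]. Likewise Q(∛302) ⊂ L with [Q(∛302):Q] = 3 (because 302 is not a perfect cube), so 3 | [L:Q]. As gcd(2,3) = 1, [L:Q] is divisible by 6. Conversely L is generated over Q by √38 and ∛302, so [L:Q] ≤ 2·3 = 6. Therefore [Q(√38, ∛302) : Q] = 6.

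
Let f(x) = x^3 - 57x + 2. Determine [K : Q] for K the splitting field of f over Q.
[K : Q] = 6

By the rational root test, any rational root of the monic integer polynomial f(x) = x^3 - 57x + 2 must be an integer dividing the constant term 2, i.e. one of ±{1, 2}. Evaluating: f(1) = -54, f(-1) = 58, f(2) = -104, f(-2) = 108; none is 0, so f has no rational root and is therefore irreducible over Q (a cubic with no linear factor over a field is irreducible). For an irreducible cubic, the Galois group is A_3 or S_3 according as the discriminant disc(f) = -4a^3 - 27b^2 = -4·(-57)^3 - 27·(2)^2 = 740664 is or is not a square in Q. Here disc(f) = 740664 is not a perfect square in Q, so the Galois group of f over Q is not contained in A_3 and must be all of S_3. The splitting field has degree |S_3| = 6 over Q, so [K : Q] = 6.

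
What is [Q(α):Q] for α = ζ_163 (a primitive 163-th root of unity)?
[Q(α):Q] = 162

The minimal polynomial of ζ_163 over Q is the 163-th cyclotomic polynomial Φ_163(x), which is irreducible over Q and has degree φ(163) = 162. Hence [Q(α):Q] = φ(163) = 162.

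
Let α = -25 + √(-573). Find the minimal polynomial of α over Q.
m_α(x) = x^2 + 50x + 1198

From α + 25 = √(-573), squaring gives (α + 25)^2 = -573, i.e. α^2 + 50α + 625 = -573, so α^2 + 50α + 1198 = 0. The discriminant of x^2 + 50x + 1198 is (50)^2 - 4·(1198) = 2500 - 4792 = -2292, and 4·(-573) is not a perfect square in Q since -573 is squarefree and ≠ 1. Hence x^2 + 50x + 1198 is irreducible over Q and is the minimal polynomial of α.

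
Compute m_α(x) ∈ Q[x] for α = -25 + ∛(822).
m_α(x) = x^3 + 75x^2 + 1875x + 14803

Set β = α + 25 = ∛(822), so β^3 = 822. Then (α + 25)^3 - 822 = 0, i.e. α is a root of g(x) = (x + 25)^3 - 822 = x^3 + 75x^2 + 1875x + 14803. Since g(x) = h(x + 25) where h(x) = x^3 - 822, and h is irreducible over Q (because 822 is not a perfect cube, so h has no rational root, and a monic cubic with no rational root is irreducible), g is also irreducible (irreducibility is preserved under the substitution x → x + 25). Hence m_α(x) = x^3 + 75x^2 + 1875x + 14803.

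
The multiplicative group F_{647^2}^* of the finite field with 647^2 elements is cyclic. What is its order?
|F_{647^2}^*| = 418608

F_{647^2} has 647^2 = 418609 elements; its multiplicative group consists of all nonzero elements, so |F_{647^2}^*| = 418609 - 1 = 418608. (It is cyclic since any finite subgroup of the multiplicative group of a field is cyclic.)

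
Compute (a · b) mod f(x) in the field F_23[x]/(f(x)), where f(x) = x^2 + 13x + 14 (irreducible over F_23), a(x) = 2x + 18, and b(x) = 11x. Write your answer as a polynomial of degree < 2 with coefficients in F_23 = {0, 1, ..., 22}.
a · b ≡ 4x + 14 (mod f(x))

Multiply in F_23[x]: a(x)·b(x) = (2x + 18)·(11x) = 22x^2 + 14x. This has degree ≥ 2, so divide by f(x) over F_23: 22x^2 + 14x = (22)·(x^2 + 13x + 14) + (4x + 14). Hence a·b ≡ 4x + 14 (mod f). (F_23[x]/(f) is a field with 23^2 = 529 elements since f is irreducible of degree 2.)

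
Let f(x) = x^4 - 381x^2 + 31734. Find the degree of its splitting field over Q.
[K : Q] = 4

Solving the quadratic in x^2: x^2 = (381 ± √(381^2 - 4·31734))/2 = (381 ± √18225)/2 = (381 ± 135)/2, giving x^2 = 258 or x^2 = 123. So f(x) = (x^2 - 258)(x^2 - 123) and the roots of f are ±√258, ±√123. Hence the splitting field is K = Q(√258, √123). Since 258 and 123 are distinct squarefree integers > 1, their product 31734 is not a perfect square, so √123 ∉ Q(√258). By the tower law [K:Q] = [Q(√258,√123):Q(√258)] · [Q(√258):Q] = 2 · 2 = 4.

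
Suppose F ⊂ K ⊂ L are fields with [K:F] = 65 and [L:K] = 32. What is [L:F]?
[L:F] = 2080

The tower law says that for any tower of field extensions F ⊂ K ⊂ L with finite degrees, [L:F] = [L:K] · [K:F]. Here this gives [L:F] = 32 · 65 = 2080.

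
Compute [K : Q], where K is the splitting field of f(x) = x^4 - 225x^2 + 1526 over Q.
[K : Q] = 4

Solving the quadratic in x^2: x^2 = (225 ± √(225^2 - 4·1526))/2 = (225 ± √44521)/2 = (225 ± 211)/2, giving x^2 = 7 or x^2 = 218. So f(x) = (x^2 - 7)(x^2 - 218) and the roots of f are ±√7, ±√218. Hence the splitting field is K = Q(√7, √218). Since 7 and 218 are distinct squarefree integers > 1, their product 1526 is not a perfect square, so √218 ∉ Q(√7). By the tower law [K:Q] = [Q(√7,√218):Q(√7)] · [Q(√7):Q] = 2 · 2 = 4.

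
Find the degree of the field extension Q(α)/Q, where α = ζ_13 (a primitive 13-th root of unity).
[Q(α):Q] = 12

The minimal polynomial of ζ_13 over Q is the 13-th cyclotomic polynomial Φ_13(x), which is irreducible over Q and has degree φ(13) = 12. Hence [Q(α):Q] = φ(13) = 12.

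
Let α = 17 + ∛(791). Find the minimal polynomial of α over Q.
m_α(x) = x^3 - 51x^2 + 867x - 5704

Set β = α - 17 = ∛(791), so β^3 = 791. Then (α - 17)^3 - 791 = 0, i.e. α is a root of g(x) = (x - 17)^3 - 791 = x^3 - 51x^2 + 867x - 5704. Since g(x) = h(x - 17) where h(x) = x^3 - 791, and h is irreducible over Q (because 791 is not a perfect cube, so h has no rational root, and a monic cubic with no rational root is irreducible), g is also irreducible (irreducibility is preserved under the substitution x → x - 17). Hence m_α(x) = x^3 - 51x^2 + 867x - 5704.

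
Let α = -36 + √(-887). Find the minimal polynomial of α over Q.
m_α(x) = x^2 + 72x + 2183

From α + 36 = √(-887), squaring gives (α + 36)^2 = -887, i.e. α^2 + 72α + 1296 = -887, so α^2 + 72α + 2183 = 0. The discriminant of x^2 + 72x + 2183 is (72)^2 - 4·(2183) = 5184 - 8732 = -3548, and 4·(-887) is not a perfect square in Q since -887 is squarefree and ≠ 1. Hence x^2 + 72x + 2183 is irreducible over Q and is the minimal polynomial of α.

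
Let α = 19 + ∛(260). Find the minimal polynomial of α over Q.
m_α(x) = x^3 - 57x^2 + 1083x - 7119

Set β = α - 19 = ∛(260), so β^3 = 260. Then (α - 19)^3 - 260 = 0, i.e. α is a root of g(x) = (x - 19)^3 - 260 = x^3 - 57x^2 + 1083x - 7119. Since g(x) = h(x - 19) where h(x) = x^3 - 260, and h is irreducible over Q (because 260 is not a perfect cube, so h has no rational root, and a monic cubic with no rational root is irreducible), g is also irreducible (irreducibility is preserved under the substitution x → x - 19). Hence m_α(x) = x^3 - 57x^2 + 1083x - 7119.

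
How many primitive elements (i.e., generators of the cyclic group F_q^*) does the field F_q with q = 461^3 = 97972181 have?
There are φ(97972180) = 37319040 primitive elements

F_q^* is cyclic of order q - 1 = 97972180. A cyclic group of order m has exactly φ(m) generators. Here m = 97972180 = 2^2 · 5 · 23 · 373 · 571, so the number of primitive elements is φ(97972180) = 37319040.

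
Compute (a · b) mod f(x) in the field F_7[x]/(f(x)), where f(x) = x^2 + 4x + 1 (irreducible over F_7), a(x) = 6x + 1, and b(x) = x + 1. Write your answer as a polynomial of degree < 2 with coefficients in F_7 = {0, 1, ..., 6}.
a · b ≡ 4x + 2 (mod f(x))

Multiply in F_7[x]: a(x)·b(x) = (6x + 1)·(x + 1) = 6x^2 + 1. This has degree ≥ 2, so divide by f(x) over F_7: 6x^2 + 1 = (6)·(x^2 + 4x + 1) + (4x + 2). Hence a·b ≡ 4x + 2 (mod f). (F_7[x]/(f) is a field with 7^2 = 49 elements since f is irreducible of degree 2.)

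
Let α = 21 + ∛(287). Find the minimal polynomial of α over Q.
m_α(x) = x^3 - 63x^2 + 1323x - 9548

Set β = α - 21 = ∛(287), so β^3 = 287. Then (α - 21)^3 - 287 = 0, i.e. α is a root of g(x) = (x - 21)^3 - 287 = x^3 - 63x^2 + 1323x - 9548. Since g(x) = h(x - 21) where h(x) = x^3 - 287, and h is irreducible over Q (because 287 is not a perfect cube, so h has no rational root, and a monic cubic with no rational root is irreducible), g is also irreducible (irreducibility is preserved under the substitution x → x - 21). Hence m_α(x) = x^3 - 63x^2 + 1323x - 9548.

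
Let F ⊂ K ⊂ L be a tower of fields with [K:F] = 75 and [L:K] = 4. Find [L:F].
[L:F] = 300

The tower law says that for any tower of field extensions F ⊂ K ⊂ L with finite degrees, [L:F] = [L:K] · [K:F]. Here this gives [L:F] = 4 · 75 = 300.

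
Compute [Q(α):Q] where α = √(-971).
[Q(α):Q] = 2

[Q(α):Q] equals the degree of the minimal polynomial of α. Here α^2 = -971 and x^2 + 971 is irreducible (d = -971 is squarefree, ≠ 1, hence not a square), so deg(m_α) = 2. Thus [Q(α):Q] = 2.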